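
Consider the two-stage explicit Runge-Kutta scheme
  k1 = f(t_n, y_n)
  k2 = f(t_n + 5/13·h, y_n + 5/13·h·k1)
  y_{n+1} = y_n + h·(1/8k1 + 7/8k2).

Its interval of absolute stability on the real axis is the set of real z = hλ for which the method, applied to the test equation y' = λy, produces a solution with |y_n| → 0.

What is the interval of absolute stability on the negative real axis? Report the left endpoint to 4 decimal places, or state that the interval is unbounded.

(-2.9714, 0).

With y'=λy (z=hλ):
  k1=λy_n ⇒ h·k1=z·y_n;  k2=λ(1+5/13z)y_n ⇒ h·k2=z(1+5/13z)y_n
  y_{n+1}/y_n = 1 + 1/8z + 7/8z(1+5/13z) = 1 + z + 35/104z²
  Hence R(z) = 1 + z + 35/104z².

Boundary: |R(x)|=1, x<0.
x=-0.85: |R|=0.3931
R=1: x+35/104x²=0 ⇒ x=−104/35=-2.9714; min R=1−1/(4·35/104)=0.2571>−1
Confirm numerically:
  x=-2.136: |R|=0.39946 <1
  x=-1.986: |R|=0.34137 <1
  x=-1.368: |R|=0.26181 <1
  x=-3.452: |R|=1.55829 >1
  x=-3.274: |R|=1.33338 >1
Stable set (-2.9714, 0).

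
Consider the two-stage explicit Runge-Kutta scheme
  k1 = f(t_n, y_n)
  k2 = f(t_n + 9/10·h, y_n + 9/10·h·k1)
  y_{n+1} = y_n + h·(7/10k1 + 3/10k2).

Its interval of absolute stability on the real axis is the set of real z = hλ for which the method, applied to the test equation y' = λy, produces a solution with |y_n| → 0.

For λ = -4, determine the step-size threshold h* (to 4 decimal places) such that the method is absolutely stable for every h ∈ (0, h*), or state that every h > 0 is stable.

(-3.7037,0); λ=-4 ⇒ h* = (100/27)/4 = 0.9259.

Test eqn y'=λy, z=hλ:
  k1=λy_n ⇒ h·k1=z·y_n;  k2=λ(1+9/10z)y_n ⇒ h·k2=z(1+9/10z)y_n
  y_{n+1}/y_n = 1 + 7/10z + 3/10z(1+9/10z) = 1 + z + 27/100z²
  so R(z) = 1 + z + 27/100z².

Find x<0 with |R(x)|<1.
x=-1.62: |R|=0.0886
R=1: x+27/100x²=0 ⇒ x=−100/27=-3.7037; min R=1−1/(4·27/100)=0.0741>−1
Confirm numerically:
  x=-2.638: |R|=0.24094 <1
  x=-2.005: |R|=0.08041 <1
  x=-1.921: |R|=0.07537 <1
  x=-1.788: |R|=0.07517 <1
  x=-3.922: |R|=1.23116 >1
  x=-3.827: |R|=1.12740 >1
Interval (-3.7037, 0).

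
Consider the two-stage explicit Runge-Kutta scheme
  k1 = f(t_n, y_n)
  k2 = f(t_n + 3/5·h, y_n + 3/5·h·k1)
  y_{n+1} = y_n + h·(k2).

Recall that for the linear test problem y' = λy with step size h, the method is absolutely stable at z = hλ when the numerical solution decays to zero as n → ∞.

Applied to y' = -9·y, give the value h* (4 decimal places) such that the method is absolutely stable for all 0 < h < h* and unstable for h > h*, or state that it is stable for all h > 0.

(-1.6667,0); λ=-9 ⇒ h* = (5/3)/9 = 0.1852.

Set f=λy, z=hλ:
  k1=λy_n ⇒ h·k1=z·y_n;  k2=λ(1+3/5z)y_n ⇒ h·k2=z(1+3/5z)y_n
  y_{n+1}/y_n = 1 + z(1+3/5z) = 1 + z + 3/5z²
  ⇒ R(z) = 1 + z + 3/5z².

Need |R(x)|<1, x<0.
x=-0.94: |R|=0.5902
R=1: x+3/5x²=0 ⇒ x=−5/3=-1.6667; min R=1−1/(4·3/5)=0.5833>−1
Confirm numerically:
  x=-1.639: |R|=0.97279 <1
  x=-1.357: |R|=0.74787 <1
  x=-1.283: |R|=0.70465 <1
  x=-0.881: |R|=0.58470 <1
  x=-1.905: |R|=1.27242 >1
  x=-1.806: |R|=1.15098 >1
  x=-1.729: |R|=1.06466 >1
Interval (-1.6667, 0).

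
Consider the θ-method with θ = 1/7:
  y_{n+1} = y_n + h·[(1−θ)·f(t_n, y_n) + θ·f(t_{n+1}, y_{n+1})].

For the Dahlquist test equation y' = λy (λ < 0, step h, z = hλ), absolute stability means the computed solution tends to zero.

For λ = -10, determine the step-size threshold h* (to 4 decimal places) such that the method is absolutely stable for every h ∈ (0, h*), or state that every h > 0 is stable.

(-2.8000,0); λ=-10 ⇒ h* = (14/5)/10 = 0.2800.

With y'=λy (z=hλ):
  y_{n+1} = y_n + z·[6/7·y_n + 1/7·y_{n+1}] ⇒ (1 − 1/7z)y_{n+1} = (1 + 6/7z)y_n
  Hence R(z) = (1 + 6/7z)/(1 − 1/7z).

Need |R(x)|<1, x<0.
x=-0.61: |R|=0.4389
R=−1: 1+6/7x = −1+1/7x ⇒ -5/7x=2 ⇒ x=2/(-5/7)=-2.8000
Confirm numerically:
  x=-2.651: |R|=0.92281 <1
  x=-2.497: |R|=0.84048 <1
  x=-1.231: |R|=0.04690 <1
  x=-3.175: |R|=1.18428 >1
  x=-2.933: |R|=1.06695 >1
Interval (-2.8000, 0).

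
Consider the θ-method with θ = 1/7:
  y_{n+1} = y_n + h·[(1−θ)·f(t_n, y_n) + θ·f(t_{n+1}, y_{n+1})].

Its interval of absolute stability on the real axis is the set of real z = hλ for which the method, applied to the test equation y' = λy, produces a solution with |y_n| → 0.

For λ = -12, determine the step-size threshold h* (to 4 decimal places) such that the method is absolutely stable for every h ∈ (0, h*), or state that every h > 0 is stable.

With y'=λy (z=hλ):
  y_{n+1} = y_n + z·[6/7·y_n + 1/7·y_{n+1}] ⇒ (1 − 1/7z)y_{n+1} = (1 + 6/7z)y_n
  R(z) = (1 + 6/7z)/(1 − 1/7z).

Solve |R(x)|<1 on ℝ⁻.
x=-1.13: |R|=0.0271
R=−1: 1+6/7x = −1+1/7x ⇒ -5/7x=2 ⇒ x=2/(-5/7)=-2.8000
Confirm numerically:
  x=-2.615: |R|=0.90380 <1
  x=-1.996: |R|=0.55313 <1
  x=-1.333: |R|=0.11976 <1
  x=-1.153: |R|=0.01006 <1
  x=-3.303: |R|=1.24410 >1
  x=-2.876: |R|=1.03848 >1
So |R|<1 on (-2.8000, 0).

(-2.8000,0); λ=-12 ⇒ h* = (14/5)/12 = 0.2333.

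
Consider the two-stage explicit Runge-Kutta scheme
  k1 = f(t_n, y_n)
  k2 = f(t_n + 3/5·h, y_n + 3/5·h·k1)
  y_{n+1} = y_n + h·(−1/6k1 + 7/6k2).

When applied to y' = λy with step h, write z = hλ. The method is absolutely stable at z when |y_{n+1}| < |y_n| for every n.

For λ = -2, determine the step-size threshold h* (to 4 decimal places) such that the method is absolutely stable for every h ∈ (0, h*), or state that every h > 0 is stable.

(-1.4286,0); λ=-2 ⇒ h* = (10/7)/2 = 0.7143.

Test eqn y'=λy, z=hλ:
  k1=λy_n ⇒ h·k1=z·y_n;  k2=λ(1+3/5z)y_n ⇒ h·k2=z(1+3/5z)y_n
  y_{n+1}/y_n = 1 − 1/6z + 7/6z(1+3/5z) = 1 + z + 7/10z²
  Hence R(z) = 1 + z + 7/10z².

Solve |R(x)|<1 on ℝ⁻.
x=-1.43: |R|=1.0014
R=1: x+7/10x²=0 ⇒ x=−10/7=-1.4286; min R=1−1/(4·7/10)=0.6429>−1
Confirm numerically:
  x=-1.172: |R|=0.78951 <1
  x=-0.914: |R|=0.67078 <1
  x=-0.750: |R|=0.64375 <1
  x=-0.588: |R|=0.65402 <1
  x=-1.728: |R|=1.36219 >1
  x=-1.588: |R|=1.17722 >1
  x=-1.538: |R|=1.11781 >1
So |R|<1 on (-1.4286, 0).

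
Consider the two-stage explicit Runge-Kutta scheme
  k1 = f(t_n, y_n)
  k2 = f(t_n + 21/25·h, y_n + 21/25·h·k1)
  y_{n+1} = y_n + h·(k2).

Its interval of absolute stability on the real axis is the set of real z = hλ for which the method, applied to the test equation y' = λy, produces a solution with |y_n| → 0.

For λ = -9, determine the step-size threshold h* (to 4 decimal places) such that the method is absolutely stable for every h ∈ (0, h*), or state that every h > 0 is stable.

On y'=λy, z=hλ:
  k1=λy_n ⇒ h·k1=z·y_n;  k2=λ(1+21/25z)y_n ⇒ h·k2=z(1+21/25z)y_n
  y_{n+1}/y_n = 1 + z(1+21/25z) = 1 + z + 21/25z²
  Hence R(z) = 1 + z + 21/25z².

Find x<0 with |R(x)|<1.
x=-0.88: |R|=0.7705
R=1: x+21/25x²=0 ⇒ x=−25/21=-1.1905; min R=1−1/(4·21/25)=0.7024>−1
Confirm numerically:
  x=-0.973: |R|=0.82225 <1
  x=-0.761: |R|=0.72546 <1
  x=-0.522: |R|=0.70689 <1
  x=-1.557: |R|=1.47937 >1
  x=-1.399: |R|=1.24505 >1
  x=-1.236: |R|=1.04726 >1
Interval (-1.1905, 0).

(-1.1905,0); λ=-9 ⇒ h* = (25/21)/9 = 0.1323.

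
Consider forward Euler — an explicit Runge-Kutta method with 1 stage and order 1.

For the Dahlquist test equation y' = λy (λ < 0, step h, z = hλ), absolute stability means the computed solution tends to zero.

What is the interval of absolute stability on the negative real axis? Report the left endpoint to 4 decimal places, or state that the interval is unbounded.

(-2.0000, 0).

With y'=λy (z=hλ):
  order 1, 1-stage ⇒ R(z)=1+z
  (e.g. R(-1.23)=-0.23000, |R|=0.23000)

Boundary: |R(x)|=1, x<0.
x=-1.23: |R|=0.2300
|R(-1.6)|=0.6000 |R(-1.17)|=0.1700 |R(-0.76)|=0.2400
Bisect:
  x_lo=-2.7182 |R|=1.7182  x_hi=-0.2175 |R|=0.7825
  mid=-1.46783 |R|=0.46783 →hi
  mid=-2.09300 |R|=1.09300 →lo
  mid=-1.78042 |R|=0.78042 →hi
  mid=-1.93671 |R|=0.93671 →hi
  mid=-2.01486 |R|=1.01486 →lo
  mid=-1.97578 |R|=0.97578 →hi
  mid=-1.99532 |R|=0.99532 →hi
  ...
  [-2.00005,-1.99990] ⇒ x*=-2.0000
Interval (-2.0000, 0).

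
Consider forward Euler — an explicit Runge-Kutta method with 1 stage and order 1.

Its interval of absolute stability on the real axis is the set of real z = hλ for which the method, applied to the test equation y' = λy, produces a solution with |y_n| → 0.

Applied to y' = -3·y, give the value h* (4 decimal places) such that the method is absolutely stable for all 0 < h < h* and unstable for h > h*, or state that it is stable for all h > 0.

On y'=λy, z=hλ:
  order 1, 1-stage ⇒ R(z)=1+z
  (e.g. R(-0.61)=0.39000, |R|=0.39000)

Boundary: |R(x)|=1, x<0.
x=-0.61: |R|=0.3900
|R(-0.99)|=0.0100 |R(-0.97)|=0.0300 |R(-0.75)|=0.2500
Bisect:
  x_lo=-2.4965 |R|=1.4965  x_hi=-0.0777 |R|=0.9223
  mid=-1.28711 |R|=0.28711 →hi
  mid=-1.89180 |R|=0.89180 →hi
  mid=-2.19414 |R|=1.19414 →lo
  mid=-2.04297 |R|=1.04297 →lo
  mid=-1.96739 |R|=0.96739 →hi
  mid=-2.00518 |R|=1.00518 →lo
  mid=-1.98628 |R|=0.98628 →hi
  mid=-1.99573 |R|=0.99573 →hi
  ...
  [-2.00001,-1.99986] ⇒ x*=-2.0000
Interval (-2.0000, 0).

(-2.0000,0); λ=-3 ⇒ h* = 0.6667.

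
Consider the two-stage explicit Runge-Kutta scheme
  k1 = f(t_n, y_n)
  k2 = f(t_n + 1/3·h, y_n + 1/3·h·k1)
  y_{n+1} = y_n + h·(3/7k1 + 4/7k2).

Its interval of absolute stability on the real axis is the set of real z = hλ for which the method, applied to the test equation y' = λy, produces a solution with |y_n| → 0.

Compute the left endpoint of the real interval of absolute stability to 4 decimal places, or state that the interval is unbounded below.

Test eqn y'=λy, z=hλ:
  k1=λy_n ⇒ h·k1=z·y_n;  k2=λ(1+1/3z)y_n ⇒ h·k2=z(1+1/3z)y_n
  y_{n+1}/y_n = 1 + 3/7z + 4/7z(1+1/3z) = 1 + z + 4/21z²
  R(z) = 1 + z + 4/21z².

Solve |R(x)|<1 on ℝ⁻.
x=-1.08: |R|=0.1422
R=1: x+4/21x²=0 ⇒ x=−21/4=-5.2500; min R=1−1/(4·4/21)=-0.3125>−1
Confirm numerically:
  x=-4.905: |R|=0.67767 <1
  x=-3.052: |R|=0.27777 <1
  x=-2.956: |R|=0.29163 <1
  x=-5.657: |R|=1.43855 >1
  x=-5.469: |R|=1.22814 >1
  x=-5.309: |R|=1.05966 >1
Interval (-5.2500, 0).

left endpoint -5.2500.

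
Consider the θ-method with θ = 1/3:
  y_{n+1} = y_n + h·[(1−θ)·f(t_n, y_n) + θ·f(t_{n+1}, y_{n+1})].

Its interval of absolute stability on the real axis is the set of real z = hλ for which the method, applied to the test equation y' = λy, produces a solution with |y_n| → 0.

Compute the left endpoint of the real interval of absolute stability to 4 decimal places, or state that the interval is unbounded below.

Set f=λy, z=hλ:
  y_{n+1} = y_n + z·[2/3·y_n + 1/3·y_{n+1}] ⇒ (1 − 1/3z)y_{n+1} = (1 + 2/3z)y_n
  ⇒ R(z) = (1 + 2/3z)/(1 − 1/3z).

Solve |R(x)|<1 on ℝ⁻.
x=-0.89: |R|=0.3136
R=−1: 1+2/3x = −1+1/3x ⇒ -1/3x=2 ⇒ x=2/(-1/3)=-6.0000
Confirm numerically:
  x=-5.363: |R|=0.92383 <1
  x=-5.177: |R|=0.89935 <1
  x=-4.496: |R|=0.79936 <1
  x=-6.334: |R|=1.03578 >1
  x=-6.032: |R|=1.00354 >1
Interval (-6.0000, 0).

left endpoint -6.0000.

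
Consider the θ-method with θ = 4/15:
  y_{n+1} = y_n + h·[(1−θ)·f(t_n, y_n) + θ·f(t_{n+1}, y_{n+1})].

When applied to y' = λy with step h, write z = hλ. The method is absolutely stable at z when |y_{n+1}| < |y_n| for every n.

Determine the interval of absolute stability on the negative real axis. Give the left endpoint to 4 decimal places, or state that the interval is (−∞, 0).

(-4.2857, 0).

Test eqn y'=λy, z=hλ:
  y_{n+1} = y_n + z·[11/15·y_n + 4/15·y_{n+1}] ⇒ (1 − 4/15z)y_{n+1} = (1 + 11/15z)y_n
  so R(z) = (1 + 11/15z)/(1 − 4/15z).

Boundary: |R(x)|=1, x<0.
x=-1.5: |R|=0.0714
R=−1: 1+11/15x = −1+4/15x ⇒ -7/15x=2 ⇒ x=2/(-7/15)=-4.2857
Confirm numerically:
  x=-4.255: |R|=0.99329 <1
  x=-2.917: |R|=0.64073 <1
  x=-2.524: |R|=0.50861 <1
  x=-2.488: |R|=0.49567 <1
  x=-4.737: |R|=1.09305 >1
  x=-4.556: |R|=1.05695 >1
  x=-4.318: |R|=1.00700 >1
Interval (-4.2857, 0).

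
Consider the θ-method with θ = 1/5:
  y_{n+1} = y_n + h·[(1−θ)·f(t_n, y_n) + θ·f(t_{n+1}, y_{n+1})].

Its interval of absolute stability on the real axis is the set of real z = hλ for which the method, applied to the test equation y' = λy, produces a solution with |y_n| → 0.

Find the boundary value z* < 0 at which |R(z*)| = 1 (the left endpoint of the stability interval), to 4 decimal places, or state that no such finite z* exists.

Test eqn y'=λy, z=hλ:
  y_{n+1} = y_n + z·[4/5·y_n + 1/5·y_{n+1}] ⇒ (1 − 1/5z)y_{n+1} = (1 + 4/5z)y_n
  R(z) = (1 + 4/5z)/(1 − 1/5z).

Find x<0 with |R(x)|<1.
x=-0.87: |R|=0.2589
R=−1: 1+4/5x = −1+1/5x ⇒ -3/5x=2 ⇒ x=2/(-3/5)=-3.3333
Confirm numerically:
  x=-2.422: |R|=0.63164 <1
  x=-2.114: |R|=0.48580 <1
  x=-1.363: |R|=0.07104 <1
  x=-3.750: |R|=1.14286 >1
  x=-3.725: |R|=1.13467 >1
Interval (-3.3333, 0).

z* = -3.3333.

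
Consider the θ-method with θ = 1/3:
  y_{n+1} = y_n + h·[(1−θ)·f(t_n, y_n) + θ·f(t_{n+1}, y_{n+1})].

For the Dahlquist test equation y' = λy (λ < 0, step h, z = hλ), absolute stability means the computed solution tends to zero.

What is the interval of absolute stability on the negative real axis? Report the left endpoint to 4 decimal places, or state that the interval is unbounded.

With y'=λy (z=hλ):
  y_{n+1} = y_n + z·[2/3·y_n + 1/3·y_{n+1}] ⇒ (1 − 1/3z)y_{n+1} = (1 + 2/3z)y_n
  Hence R(z) = (1 + 2/3z)/(1 − 1/3z).

Solve |R(x)|<1 on ℝ⁻.
x=-0.51: |R|=0.5641
R=−1: 1+2/3x = −1+1/3x ⇒ -1/3x=2 ⇒ x=2/(-1/3)=-6.0000
Confirm numerically:
  x=-4.985: |R|=0.87289 <1
  x=-4.863: |R|=0.85540 <1
  x=-3.997: |R|=0.71373 <1
  x=-3.741: |R|=0.66489 <1
  x=-6.445: |R|=1.04711 >1
  x=-6.245: |R|=1.02650 >1
  x=-6.142: |R|=1.01553 >1
Interval (-6.0000, 0).

(-6.0000, 0).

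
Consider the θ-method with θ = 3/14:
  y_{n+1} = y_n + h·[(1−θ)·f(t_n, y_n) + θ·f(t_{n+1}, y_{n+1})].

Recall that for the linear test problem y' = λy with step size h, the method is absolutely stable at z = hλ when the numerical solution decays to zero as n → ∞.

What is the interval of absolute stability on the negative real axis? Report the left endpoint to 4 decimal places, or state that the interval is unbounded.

On y'=λy, z=hλ:
  y_{n+1} = y_n + z·[11/14·y_n + 3/14·y_{n+1}] ⇒ (1 − 3/14z)y_{n+1} = (1 + 11/14z)y_n
  so R(z) = (1 + 11/14z)/(1 − 3/14z).

Need |R(x)|<1, x<0.
x=-0.94: |R|=0.2176
R=−1: 1+11/14x = −1+3/14x ⇒ -4/7x=2 ⇒ x=2/(-4/7)=-3.5000
Confirm numerically:
  x=-3.000: |R|=0.82609 <1
  x=-2.788: |R|=0.74530 <1
  x=-2.378: |R|=0.57528 <1
  x=-1.595: |R|=0.18871 <1
  x=-4.016: |R|=1.15848 >1
  x=-3.668: |R|=1.05375 >1
  x=-3.584: |R|=1.02715 >1
Stable set (-3.5000, 0).

z∈(-3.5000,0).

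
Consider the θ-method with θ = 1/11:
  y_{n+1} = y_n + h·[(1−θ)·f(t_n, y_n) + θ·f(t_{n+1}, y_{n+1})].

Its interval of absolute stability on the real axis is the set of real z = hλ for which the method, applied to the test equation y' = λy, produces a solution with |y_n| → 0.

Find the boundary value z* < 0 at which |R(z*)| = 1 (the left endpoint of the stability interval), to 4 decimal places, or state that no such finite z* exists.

z* = -2.4444.

With y'=λy (z=hλ):
  y_{n+1} = y_n + z·[10/11·y_n + 1/11·y_{n+1}] ⇒ (1 − 1/11z)y_{n+1} = (1 + 10/11z)y_n
  ⇒ R(z) = (1 + 10/11z)/(1 − 1/11z).

Boundary: |R(x)|=1, x<0.
x=-1.46: |R|=0.2889
R=−1: 1+10/11x = −1+1/11x ⇒ -9/11x=2 ⇒ x=2/(-9/11)=-2.4444
Confirm numerically:
  x=-2.208: |R|=0.83889 <1
  x=-1.953: |R|=0.65853 <1
  x=-1.620: |R|=0.41204 <1
  x=-1.279: |R|=0.14578 <1
  x=-2.732: |R|=1.18846 >1
  x=-2.659: |R|=1.14137 >1
Interval (-2.4444, 0).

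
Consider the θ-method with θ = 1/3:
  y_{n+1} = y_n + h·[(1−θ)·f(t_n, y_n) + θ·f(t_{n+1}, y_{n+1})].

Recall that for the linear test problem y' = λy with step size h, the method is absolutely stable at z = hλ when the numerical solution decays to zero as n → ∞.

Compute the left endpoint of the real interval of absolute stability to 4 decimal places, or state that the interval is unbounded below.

Set f=λy, z=hλ:
  y_{n+1} = y_n + z·[2/3·y_n + 1/3·y_{n+1}] ⇒ (1 − 1/3z)y_{n+1} = (1 + 2/3z)y_n
  Hence R(z) = (1 + 2/3z)/(1 − 1/3z).

Need |R(x)|<1, x<0.
x=-1.27: |R|=0.1077
R=−1: 1+2/3x = −1+1/3x ⇒ -1/3x=2 ⇒ x=2/(-1/3)=-6.0000
Confirm numerically:
  x=-5.014: |R|=0.87697 <1
  x=-3.468: |R|=0.60853 <1
  x=-2.688: |R|=0.41772 <1
  x=-6.303: |R|=1.03257 >1
  x=-6.183: |R|=1.01993 >1
  x=-6.139: |R|=1.01521 >1
Stable set (-6.0000, 0).

z* = -6.0000.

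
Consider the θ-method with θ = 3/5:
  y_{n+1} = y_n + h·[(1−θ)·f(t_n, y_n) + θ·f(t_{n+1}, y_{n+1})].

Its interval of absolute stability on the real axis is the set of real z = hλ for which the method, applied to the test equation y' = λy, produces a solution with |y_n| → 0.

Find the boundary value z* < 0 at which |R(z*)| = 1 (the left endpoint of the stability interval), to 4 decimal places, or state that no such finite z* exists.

Test eqn y'=λy, z=hλ:
  y_{n+1} = y_n + z·[2/5·y_n + 3/5·y_{n+1}] ⇒ (1 − 3/5z)y_{n+1} = (1 + 2/5z)y_n
  ⇒ R(z) = (1 + 2/5z)/(1 − 3/5z).

Boundary: |R(x)|=1, x<0.
x=-0.38: |R|=0.6906
x=-2: |R|=0.0909
x=-10: |R|=0.4286
x=-100: |R|=0.6393
θ=3/5≥1/2 ⇒ |1+2/5x|<|1−3/5x| ∀x<0 ⇒ unbounded interval.

(−∞, 0) — no finite endpoint.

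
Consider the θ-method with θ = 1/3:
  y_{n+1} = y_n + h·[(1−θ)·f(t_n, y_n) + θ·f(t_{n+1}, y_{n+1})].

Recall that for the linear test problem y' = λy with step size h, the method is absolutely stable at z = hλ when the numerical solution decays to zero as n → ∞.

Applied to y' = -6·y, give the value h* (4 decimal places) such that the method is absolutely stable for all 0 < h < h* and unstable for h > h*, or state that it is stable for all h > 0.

(-6.0000,0); λ=-6 ⇒ h* = (6)/6 = 1.0000.

On y'=λy, z=hλ:
  y_{n+1} = y_n + z·[2/3·y_n + 1/3·y_{n+1}] ⇒ (1 − 1/3z)y_{n+1} = (1 + 2/3z)y_n
  ⇒ R(z) = (1 + 2/3z)/(1 − 1/3z).

Need |R(x)|<1, x<0.
x=-0.49: |R|=0.5788
R=−1: 1+2/3x = −1+1/3x ⇒ -1/3x=2 ⇒ x=2/(-1/3)=-6.0000
Confirm numerically:
  x=-5.947: |R|=0.99408 <1
  x=-3.678: |R|=0.65229 <1
  x=-3.177: |R|=0.54298 <1
  x=-6.383: |R|=1.04082 >1
  x=-6.316: |R|=1.03392 >1
  x=-6.275: |R|=1.02965 >1
So |R|<1 on (-6.0000, 0).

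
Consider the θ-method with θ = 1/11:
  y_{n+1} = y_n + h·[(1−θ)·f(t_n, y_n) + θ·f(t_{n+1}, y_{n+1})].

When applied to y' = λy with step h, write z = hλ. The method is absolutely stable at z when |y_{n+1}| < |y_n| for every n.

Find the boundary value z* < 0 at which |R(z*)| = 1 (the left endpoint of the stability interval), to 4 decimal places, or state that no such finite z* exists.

Set f=λy, z=hλ:
  y_{n+1} = y_n + z·[10/11·y_n + 1/11·y_{n+1}] ⇒ (1 − 1/11z)y_{n+1} = (1 + 10/11z)y_n
  Hence R(z) = (1 + 10/11z)/(1 − 1/11z).

Find x<0 with |R(x)|<1.
x=-0.47: |R|=0.5493
R=−1: 1+10/11x = −1+1/11x ⇒ -9/11x=2 ⇒ x=2/(-9/11)=-2.4444
Confirm numerically:
  x=-2.105: |R|=0.76688 <1
  x=-1.704: |R|=0.47544 <1
  x=-1.477: |R|=0.30216 <1
  x=-2.778: |R|=1.21788 >1
  x=-2.597: |R|=1.10098 >1
Interval (-2.4444, 0).

z* = -2.4444.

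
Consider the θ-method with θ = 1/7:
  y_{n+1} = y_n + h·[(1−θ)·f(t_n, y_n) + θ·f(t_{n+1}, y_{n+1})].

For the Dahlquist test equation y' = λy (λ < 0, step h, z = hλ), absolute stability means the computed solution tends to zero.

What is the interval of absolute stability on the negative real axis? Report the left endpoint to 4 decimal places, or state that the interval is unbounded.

z∈(-2.8000,0).

On y'=λy, z=hλ:
  y_{n+1} = y_n + z·[6/7·y_n + 1/7·y_{n+1}] ⇒ (1 − 1/7z)y_{n+1} = (1 + 6/7z)y_n
  R(z) = (1 + 6/7z)/(1 − 1/7z).

Solve |R(x)|<1 on ℝ⁻.
x=-0.73: |R|=0.3389
R=−1: 1+6/7x = −1+1/7x ⇒ -5/7x=2 ⇒ x=2/(-5/7)=-2.8000
Confirm numerically:
  x=-2.712: |R|=0.95470 <1
  x=-2.333: |R|=0.74981 <1
  x=-2.086: |R|=0.60709 <1
  x=-1.565: |R|=0.27904 <1
  x=-3.371: |R|=1.27529 >1
  x=-3.078: |R|=1.13792 >1
So |R|<1 on (-2.8000, 0).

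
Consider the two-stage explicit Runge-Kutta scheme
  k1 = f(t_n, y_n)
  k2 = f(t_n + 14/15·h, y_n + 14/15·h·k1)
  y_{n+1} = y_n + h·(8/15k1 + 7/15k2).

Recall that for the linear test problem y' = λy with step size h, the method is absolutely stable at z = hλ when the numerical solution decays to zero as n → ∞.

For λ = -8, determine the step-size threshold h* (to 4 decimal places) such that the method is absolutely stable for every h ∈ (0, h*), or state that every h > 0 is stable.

Test eqn y'=λy, z=hλ:
  k1=λy_n ⇒ h·k1=z·y_n;  k2=λ(1+14/15z)y_n ⇒ h·k2=z(1+14/15z)y_n
  y_{n+1}/y_n = 1 + 8/15z + 7/15z(1+14/15z) = 1 + z + 98/225z²
  R(z) = 1 + z + 98/225z².

Boundary: |R(x)|=1, x<0.
x=-1.21: |R|=0.4277
R=1: x+98/225x²=0 ⇒ x=−225/98=-2.2959; min R=1−1/(4·98/225)=0.4260>−1
Confirm numerically:
  x=-2.014: |R|=0.75270 <1
  x=-1.905: |R|=0.67564 <1
  x=-1.867: |R|=0.65121 <1
  x=-1.131: |R|=0.42615 <1
  x=-2.505: |R|=1.22812 >1
  x=-2.351: |R|=1.05640 >1
Interval (-2.2959, 0).

(-2.2959,0); λ=-8 ⇒ h* = (225/98)/8 = 0.2870.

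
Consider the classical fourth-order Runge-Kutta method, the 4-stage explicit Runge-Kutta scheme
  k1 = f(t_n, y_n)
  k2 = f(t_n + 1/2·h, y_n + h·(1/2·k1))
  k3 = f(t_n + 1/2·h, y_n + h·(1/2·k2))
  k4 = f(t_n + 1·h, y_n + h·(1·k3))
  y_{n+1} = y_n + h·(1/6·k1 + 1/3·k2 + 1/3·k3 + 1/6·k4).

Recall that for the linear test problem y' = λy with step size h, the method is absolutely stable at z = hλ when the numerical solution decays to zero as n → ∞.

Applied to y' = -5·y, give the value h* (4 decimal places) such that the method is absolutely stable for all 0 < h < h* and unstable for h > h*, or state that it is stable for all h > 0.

Test eqn y'=λy, z=hλ:
  order 4, 4-stage ⇒ R(z)=1+z+z^2/2+z^3/6+z^4/24
  (e.g. R(-0.82)=0.44314, |R|=0.44314)

Find x<0 with |R(x)|<1.
x=-0.82: |R|=0.4431
|R(-2.94)|=1.2594 |R(-2.1)|=0.3718 |R(-2.04)|=0.3475
Bisect:
  x_lo=-3.3878 |R|=2.3590  x_hi=-0.0765 |R|=0.9263
  mid=-1.73216 |R|=0.27693 →hi
  mid=-2.55999 |R|=0.71016 →hi
  mid=-2.97390 |R|=1.32365 →lo
  mid=-2.76695 |R|=0.97269 →hi
  mid=-2.87042 |R|=1.13612 →lo
  mid=-2.81868 |R|=1.05152 →lo
  mid=-2.79282 |R|=1.01140 →lo
  mid=-2.77988 |R|=0.99187 →hi
  mid=-2.78635 |R|=1.00159 →lo
  mid=-2.78311 |R|=0.99672 →hi
  ...
  [-2.78534,-2.78514] ⇒ x*=-2.7853
Stable set (-2.7853, 0).

(-2.7853,0); λ=-5 ⇒ h* = 0.5571.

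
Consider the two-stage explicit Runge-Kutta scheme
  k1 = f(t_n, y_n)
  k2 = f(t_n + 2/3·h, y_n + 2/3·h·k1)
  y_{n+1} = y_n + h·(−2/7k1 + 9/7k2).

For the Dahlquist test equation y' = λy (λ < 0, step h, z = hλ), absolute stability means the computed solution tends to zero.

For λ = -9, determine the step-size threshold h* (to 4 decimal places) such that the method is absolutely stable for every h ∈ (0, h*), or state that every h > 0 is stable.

On y'=λy, z=hλ:
  k1=λy_n ⇒ h·k1=z·y_n;  k2=λ(1+2/3z)y_n ⇒ h·k2=z(1+2/3z)y_n
  y_{n+1}/y_n = 1 − 2/7z + 9/7z(1+2/3z) = 1 + z + 6/7z²
  so R(z) = 1 + z + 6/7z².

Need |R(x)|<1, x<0.
x=-0.3: |R|=0.7771
R=1: x+6/7x²=0 ⇒ x=−7/6=-1.1667; min R=1−1/(4·6/7)=0.7083>−1
Confirm numerically:
  x=-1.033: |R|=0.88165 <1
  x=-0.976: |R|=0.84049 <1
  x=-0.484: |R|=0.71679 <1
  x=-1.497: |R|=1.42386 >1
  x=-1.411: |R|=1.29550 >1
Stable set (-1.1667, 0).

(-1.1667,0); λ=-9 ⇒ h* = (7/6)/9 = 0.1296.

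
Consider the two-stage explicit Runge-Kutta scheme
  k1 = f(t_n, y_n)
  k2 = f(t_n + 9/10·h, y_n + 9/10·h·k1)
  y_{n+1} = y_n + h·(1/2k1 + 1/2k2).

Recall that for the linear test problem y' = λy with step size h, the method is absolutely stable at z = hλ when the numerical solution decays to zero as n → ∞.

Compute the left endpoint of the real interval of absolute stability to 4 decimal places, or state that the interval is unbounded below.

left endpoint -2.2222.

Set f=λy, z=hλ:
  k1=λy_n ⇒ h·k1=z·y_n;  k2=λ(1+9/10z)y_n ⇒ h·k2=z(1+9/10z)y_n
  y_{n+1}/y_n = 1 + 1/2z + 1/2z(1+9/10z) = 1 + z + 9/20z²
  so R(z) = 1 + z + 9/20z².

Find x<0 with |R(x)|<1.
x=-1.12: |R|=0.4445
R=1: x+9/20x²=0 ⇒ x=−20/9=-2.2222; min R=1−1/(4·9/20)=0.4444>−1
Confirm numerically:
  x=-2.064: |R|=0.85304 <1
  x=-2.033: |R|=0.82689 <1
  x=-0.976: |R|=0.45266 <1
  x=-2.660: |R|=1.52402 >1
  x=-2.656: |R|=1.51845 >1
  x=-2.373: |R|=1.16101 >1
So |R|<1 on (-2.2222, 0).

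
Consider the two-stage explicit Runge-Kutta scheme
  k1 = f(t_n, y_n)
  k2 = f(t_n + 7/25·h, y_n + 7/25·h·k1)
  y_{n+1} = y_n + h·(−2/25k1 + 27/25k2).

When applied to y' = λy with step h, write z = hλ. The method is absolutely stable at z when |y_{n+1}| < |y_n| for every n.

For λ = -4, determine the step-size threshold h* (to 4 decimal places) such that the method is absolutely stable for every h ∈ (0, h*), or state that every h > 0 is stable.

(-3.3069,0); λ=-4 ⇒ h* = (625/189)/4 = 0.8267.

With y'=λy (z=hλ):
  k1=λy_n ⇒ h·k1=z·y_n;  k2=λ(1+7/25z)y_n ⇒ h·k2=z(1+7/25z)y_n
  y_{n+1}/y_n = 1 − 2/25z + 27/25z(1+7/25z) = 1 + z + 189/625z²
  R(z) = 1 + z + 189/625z².

Solve |R(x)|<1 on ℝ⁻.
x=-0.98: |R|=0.3104
R=1: x+189/625x²=0 ⇒ x=−625/189=-3.3069; min R=1−1/(4·189/625)=0.1733>−1
Confirm numerically:
  x=-2.623: |R|=0.45755 <1
  x=-2.512: |R|=0.39619 <1
  x=-1.564: |R|=0.17570 <1
  x=-3.680: |R|=1.41522 >1
  x=-3.561: |R|=1.27365 >1
Stable set (-3.3069, 0).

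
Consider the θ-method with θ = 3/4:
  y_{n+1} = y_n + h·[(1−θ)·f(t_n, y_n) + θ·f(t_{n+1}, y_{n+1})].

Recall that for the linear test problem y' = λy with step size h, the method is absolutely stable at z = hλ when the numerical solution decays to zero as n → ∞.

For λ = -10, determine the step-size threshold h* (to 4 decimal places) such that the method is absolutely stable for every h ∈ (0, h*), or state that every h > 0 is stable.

With y'=λy (z=hλ):
  y_{n+1} = y_n + z·[1/4·y_n + 3/4·y_{n+1}] ⇒ (1 − 3/4z)y_{n+1} = (1 + 1/4z)y_n
  so R(z) = (1 + 1/4z)/(1 − 3/4z).

Solve |R(x)|<1 on ℝ⁻.
x=-1.3: |R|=0.3418
x=-2: |R|=0.2000
x=-10: |R|=0.1765
x=-100: |R|=0.3158
θ=3/4≥1/2 ⇒ |1+1/4x|<|1−3/4x| ∀x<0 ⇒ interval (−∞,0).

interval (−∞, 0). Any h>0 works for λ=-10.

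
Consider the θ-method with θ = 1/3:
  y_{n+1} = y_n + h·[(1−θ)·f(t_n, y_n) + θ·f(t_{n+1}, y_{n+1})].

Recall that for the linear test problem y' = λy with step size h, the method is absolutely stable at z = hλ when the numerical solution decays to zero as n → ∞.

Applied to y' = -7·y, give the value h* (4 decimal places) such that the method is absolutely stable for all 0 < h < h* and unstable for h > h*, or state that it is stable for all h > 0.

(-6.0000,0); λ=-7 ⇒ h* = (6)/7 = 0.8571.

Test eqn y'=λy, z=hλ:
  y_{n+1} = y_n + z·[2/3·y_n + 1/3·y_{n+1}] ⇒ (1 − 1/3z)y_{n+1} = (1 + 2/3z)y_n
  Hence R(z) = (1 + 2/3z)/(1 − 1/3z).

Find x<0 with |R(x)|<1.
x=-0.93: |R|=0.2901
R=−1: 1+2/3x = −1+1/3x ⇒ -1/3x=2 ⇒ x=2/(-1/3)=-6.0000
Confirm numerically:
  x=-4.974: |R|=0.87133 <1
  x=-3.851: |R|=0.68632 <1
  x=-3.257: |R|=0.56161 <1
  x=-6.320: |R|=1.03433 >1
  x=-6.192: |R|=1.02089 >1
  x=-6.147: |R|=1.01607 >1
Interval (-6.0000, 0).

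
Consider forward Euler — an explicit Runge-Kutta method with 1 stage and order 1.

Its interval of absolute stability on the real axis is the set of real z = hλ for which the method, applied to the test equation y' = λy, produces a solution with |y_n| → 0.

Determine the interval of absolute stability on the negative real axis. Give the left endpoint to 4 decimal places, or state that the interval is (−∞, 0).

(-2.0000, 0).

Set f=λy, z=hλ:
  order 1, 1-stage ⇒ R(z)=1+z
  (e.g. R(-0.37)=0.63000, |R|=0.63000)

Solve |R(x)|<1 on ℝ⁻.
x=-0.37: |R|=0.6300
|R(-2.04)|=1.0400 |R(-1.54)|=0.5400 |R(-1.1)|=0.1000
Bisect:
  x_lo=-2.3789 |R|=1.3789  x_hi=-0.2639 |R|=0.7361
  mid=-1.32140 |R|=0.32140 →hi
  mid=-1.85014 |R|=0.85014 →hi
  mid=-2.11451 |R|=1.11451 →lo
  mid=-1.98233 |R|=0.98233 →hi
  mid=-2.04842 |R|=1.04842 →lo
  mid=-2.01537 |R|=1.01537 →lo
  mid=-1.99885 |R|=0.99885 →hi
  mid=-2.00711 |R|=1.00711 →lo
  mid=-2.00298 |R|=1.00298 →lo
  ...
  [-2.00001,-1.99988] ⇒ x*=-2.0000
So |R|<1 on (-2.0000, 0).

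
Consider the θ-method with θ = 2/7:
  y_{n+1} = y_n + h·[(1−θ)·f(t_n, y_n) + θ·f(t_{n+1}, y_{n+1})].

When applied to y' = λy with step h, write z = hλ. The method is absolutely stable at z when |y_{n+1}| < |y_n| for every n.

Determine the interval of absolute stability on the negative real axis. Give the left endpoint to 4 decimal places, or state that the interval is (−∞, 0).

z∈(-4.6667,0).

On y'=λy, z=hλ:
  y_{n+1} = y_n + z·[5/7·y_n + 2/7·y_{n+1}] ⇒ (1 − 2/7z)y_{n+1} = (1 + 5/7z)y_n
  ⇒ R(z) = (1 + 5/7z)/(1 − 2/7z).

Need |R(x)|<1, x<0.
x=-0.69: |R|=0.4236
R=−1: 1+5/7x = −1+2/7x ⇒ -3/7x=2 ⇒ x=2/(-3/7)=-4.6667
Confirm numerically:
  x=-4.498: |R|=0.96837 <1
  x=-3.324: |R|=0.70487 <1
  x=-1.935: |R|=0.24609 <1
  x=-4.874: |R|=1.03714 >1
  x=-4.838: |R|=1.03082 >1
Stable set (-4.6667, 0).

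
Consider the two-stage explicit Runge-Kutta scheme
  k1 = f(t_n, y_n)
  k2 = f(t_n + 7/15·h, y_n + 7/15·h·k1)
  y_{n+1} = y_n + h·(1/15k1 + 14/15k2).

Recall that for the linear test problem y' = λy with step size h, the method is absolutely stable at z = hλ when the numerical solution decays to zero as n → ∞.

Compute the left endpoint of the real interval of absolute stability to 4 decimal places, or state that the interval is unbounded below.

Set f=λy, z=hλ:
  k1=λy_n ⇒ h·k1=z·y_n;  k2=λ(1+7/15z)y_n ⇒ h·k2=z(1+7/15z)y_n
  y_{n+1}/y_n = 1 + 1/15z + 14/15z(1+7/15z) = 1 + z + 98/225z²
  so R(z) = 1 + z + 98/225z².

Need |R(x)|<1, x<0.
x=-0.6: |R|=0.5568
R=1: x+98/225x²=0 ⇒ x=−225/98=-2.2959; min R=1−1/(4·98/225)=0.4260>−1
Confirm numerically:
  x=-1.542: |R|=0.49365 <1
  x=-1.281: |R|=0.43373 <1
  x=-1.091: |R|=0.42743 <1
  x=-2.465: |R|=1.18153 >1
  x=-2.359: |R|=1.06481 >1
Interval (-2.2959, 0).

left endpoint -2.2959.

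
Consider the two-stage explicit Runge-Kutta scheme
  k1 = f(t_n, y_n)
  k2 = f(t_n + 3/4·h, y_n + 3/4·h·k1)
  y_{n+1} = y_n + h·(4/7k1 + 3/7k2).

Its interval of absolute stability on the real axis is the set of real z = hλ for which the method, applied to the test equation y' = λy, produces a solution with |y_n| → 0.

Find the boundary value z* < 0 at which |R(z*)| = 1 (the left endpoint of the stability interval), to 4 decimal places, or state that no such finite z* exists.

On y'=λy, z=hλ:
  k1=λy_n ⇒ h·k1=z·y_n;  k2=λ(1+3/4z)y_n ⇒ h·k2=z(1+3/4z)y_n
  y_{n+1}/y_n = 1 + 4/7z + 3/7z(1+3/4z) = 1 + z + 9/28z²
  so R(z) = 1 + z + 9/28z².

Need |R(x)|<1, x<0.
x=-1.74: |R|=0.2332
R=1: x+9/28x²=0 ⇒ x=−28/9=-3.1111; min R=1−1/(4·9/28)=0.2222>−1
Confirm numerically:
  x=-2.387: |R|=0.44443 <1
  x=-2.341: |R|=0.42052 <1
  x=-1.418: |R|=0.22830 <1
  x=-3.703: |R|=1.70450 >1
  x=-3.357: |R|=1.26532 >1
  x=-3.234: |R|=1.12774 >1
So |R|<1 on (-3.1111, 0).

left endpoint -3.1111.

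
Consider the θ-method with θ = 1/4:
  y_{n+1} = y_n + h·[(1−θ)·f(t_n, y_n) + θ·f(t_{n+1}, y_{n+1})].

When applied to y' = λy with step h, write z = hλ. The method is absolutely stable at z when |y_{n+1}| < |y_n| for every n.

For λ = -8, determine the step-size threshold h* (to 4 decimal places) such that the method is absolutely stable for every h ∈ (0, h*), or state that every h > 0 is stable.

(-4.0000,0); λ=-8 ⇒ h* = (4)/8 = 0.5000.

Test eqn y'=λy, z=hλ:
  y_{n+1} = y_n + z·[3/4·y_n + 1/4·y_{n+1}] ⇒ (1 − 1/4z)y_{n+1} = (1 + 3/4z)y_n
  ⇒ R(z) = (1 + 3/4z)/(1 − 1/4z).

Find x<0 with |R(x)|<1.
x=-1.59: |R|=0.1377
R=−1: 1+3/4x = −1+1/4x ⇒ -1/2x=2 ⇒ x=2/(-1/2)=-4.0000
Confirm numerically:
  x=-3.930: |R|=0.98235 <1
  x=-2.514: |R|=0.54375 <1
  x=-2.055: |R|=0.35756 <1
  x=-4.559: |R|=1.13062 >1
  x=-4.480: |R|=1.11321 >1
  x=-4.215: |R|=1.05234 >1
Interval (-4.0000, 0).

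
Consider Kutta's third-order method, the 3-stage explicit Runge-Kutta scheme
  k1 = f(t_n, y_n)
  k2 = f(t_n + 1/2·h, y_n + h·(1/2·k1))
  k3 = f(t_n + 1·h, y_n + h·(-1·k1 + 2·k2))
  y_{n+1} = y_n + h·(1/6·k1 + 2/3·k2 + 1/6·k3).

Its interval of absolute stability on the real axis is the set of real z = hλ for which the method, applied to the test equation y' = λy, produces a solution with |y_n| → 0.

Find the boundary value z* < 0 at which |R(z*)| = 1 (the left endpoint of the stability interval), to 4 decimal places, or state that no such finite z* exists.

z* = -2.5127.

Test eqn y'=λy, z=hλ:
  order 3, 3-stage ⇒ R(z)=1+z+z^2/2+z^3/6
  (e.g. R(-1.02)=0.32333, |R|=0.32333)

Solve |R(x)|<1 on ℝ⁻.
x=-1.02: |R|=0.3233
|R(-2.86)|=1.6691 |R(-2.83)|=1.6031 |R(-0.55)|=0.5735
Bisect:
  x_lo=-3.0207 |R|=2.0521  x_hi=-0.3512 |R|=0.7032
  mid=-1.68594 |R|=0.06343 →hi
  mid=-2.35330 |R|=0.75640 →hi
  mid=-2.68698 |R|=1.31033 →lo
  mid=-2.52014 |R|=1.01220 →lo
  mid=-2.43672 |R|=0.87930 →hi
  mid=-2.47843 |R|=0.94447 →hi
  mid=-2.49929 |R|=0.97801 →hi
  mid=-2.50972 |R|=0.99502 →hi
  mid=-2.51493 |R|=1.00359 →lo
  ...
  [-2.51281,-2.51265] ⇒ x*=-2.5127
Stable set (-2.5127, 0).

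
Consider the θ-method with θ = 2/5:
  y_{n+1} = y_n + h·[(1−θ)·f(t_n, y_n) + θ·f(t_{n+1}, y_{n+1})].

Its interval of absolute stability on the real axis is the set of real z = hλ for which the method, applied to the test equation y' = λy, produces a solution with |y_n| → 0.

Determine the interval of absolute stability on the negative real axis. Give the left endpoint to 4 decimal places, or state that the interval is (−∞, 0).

On y'=λy, z=hλ:
  y_{n+1} = y_n + z·[3/5·y_n + 2/5·y_{n+1}] ⇒ (1 − 2/5z)y_{n+1} = (1 + 3/5z)y_n
  Hence R(z) = (1 + 3/5z)/(1 − 2/5z).

Find x<0 with |R(x)|<1.
x=-0.94: |R|=0.3169
R=−1: 1+3/5x = −1+2/5x ⇒ -1/5x=2 ⇒ x=2/(-1/5)=-10.0000
Confirm numerically:
  x=-9.258: |R|=0.96845 <1
  x=-7.842: |R|=0.89567 <1
  x=-7.139: |R|=0.85159 <1
  x=-6.691: |R|=0.81999 <1
  x=-10.055: |R|=1.00219 >1
  x=-10.036: |R|=1.00144 >1
Stable set (-10.0000, 0).

z∈(-10.0000,0).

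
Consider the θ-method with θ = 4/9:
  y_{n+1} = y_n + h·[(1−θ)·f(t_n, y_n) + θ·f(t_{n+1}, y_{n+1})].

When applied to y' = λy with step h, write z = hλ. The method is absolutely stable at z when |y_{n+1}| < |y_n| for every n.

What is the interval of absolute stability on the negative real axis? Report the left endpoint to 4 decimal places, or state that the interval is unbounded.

Set f=λy, z=hλ:
  y_{n+1} = y_n + z·[5/9·y_n + 4/9·y_{n+1}] ⇒ (1 − 4/9z)y_{n+1} = (1 + 5/9z)y_n
  R(z) = (1 + 5/9z)/(1 − 4/9z).

Find x<0 with |R(x)|<1.
x=-1.28: |R|=0.1841
R=−1: 1+5/9x = −1+4/9x ⇒ -1/9x=2 ⇒ x=2/(-1/9)=-18.0000
Confirm numerically:
  x=-14.306: |R|=0.94422 <1
  x=-13.984: |R|=0.93815 <1
  x=-10.883: |R|=0.86452 <1
  x=-18.579: |R|=1.00695 >1
  x=-18.155: |R|=1.00190 >1
Stable set (-18.0000, 0).

z∈(-18.0000,0).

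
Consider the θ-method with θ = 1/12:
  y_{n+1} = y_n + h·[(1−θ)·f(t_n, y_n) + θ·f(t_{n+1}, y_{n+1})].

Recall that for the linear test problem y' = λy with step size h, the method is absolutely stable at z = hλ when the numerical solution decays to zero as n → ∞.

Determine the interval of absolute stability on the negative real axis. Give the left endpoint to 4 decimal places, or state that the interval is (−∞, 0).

Test eqn y'=λy, z=hλ:
  y_{n+1} = y_n + z·[11/12·y_n + 1/12·y_{n+1}] ⇒ (1 − 1/12z)y_{n+1} = (1 + 11/12z)y_n
  so R(z) = (1 + 11/12z)/(1 − 1/12z).

Need |R(x)|<1, x<0.
x=-1.08: |R|=0.0092
R=−1: 1+11/12x = −1+1/12x ⇒ -5/6x=2 ⇒ x=2/(-5/6)=-2.4000
Confirm numerically:
  x=-2.001: |R|=0.71502 <1
  x=-1.443: |R|=0.28811 <1
  x=-0.967: |R|=0.10511 <1
  x=-2.930: |R|=1.35499 >1
  x=-2.919: |R|=1.34788 >1
  x=-2.607: |R|=1.14171 >1
So |R|<1 on (-2.4000, 0).

z∈(-2.4000,0).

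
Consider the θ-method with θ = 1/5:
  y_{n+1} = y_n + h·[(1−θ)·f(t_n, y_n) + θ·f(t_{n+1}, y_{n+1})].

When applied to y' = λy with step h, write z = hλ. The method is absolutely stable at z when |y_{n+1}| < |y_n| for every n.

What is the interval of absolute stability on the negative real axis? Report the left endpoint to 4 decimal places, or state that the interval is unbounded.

With y'=λy (z=hλ):
  y_{n+1} = y_n + z·[4/5·y_n + 1/5·y_{n+1}] ⇒ (1 − 1/5z)y_{n+1} = (1 + 4/5z)y_n
  so R(z) = (1 + 4/5z)/(1 − 1/5z).

Find x<0 with |R(x)|<1.
x=-1.52: |R|=0.1656
R=−1: 1+4/5x = −1+1/5x ⇒ -3/5x=2 ⇒ x=2/(-3/5)=-3.3333
Confirm numerically:
  x=-2.438: |R|=0.63888 <1
  x=-1.792: |R|=0.31920 <1
  x=-1.435: |R|=0.11500 <1
  x=-3.786: |R|=1.15456 >1
  x=-3.780: |R|=1.15262 >1
Interval (-3.3333, 0).

(-3.3333, 0).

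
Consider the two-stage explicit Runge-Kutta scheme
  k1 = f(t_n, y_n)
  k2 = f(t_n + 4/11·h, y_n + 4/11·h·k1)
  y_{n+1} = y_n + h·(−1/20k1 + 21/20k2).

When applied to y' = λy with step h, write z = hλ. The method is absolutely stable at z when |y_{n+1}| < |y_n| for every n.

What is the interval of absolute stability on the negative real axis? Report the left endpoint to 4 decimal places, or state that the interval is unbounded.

(-2.6190, 0).

Test eqn y'=λy, z=hλ:
  k1=λy_n ⇒ h·k1=z·y_n;  k2=λ(1+4/11z)y_n ⇒ h·k2=z(1+4/11z)y_n
  y_{n+1}/y_n = 1 − 1/20z + 21/20z(1+4/11z) = 1 + z + 21/55z²
  so R(z) = 1 + z + 21/55z².

Need |R(x)|<1, x<0.
x=-1.61: |R|=0.3797
R=1: x+21/55x²=0 ⇒ x=−55/21=-2.6190; min R=1−1/(4·21/55)=0.3452>−1
Confirm numerically:
  x=-2.533: |R|=0.91678 <1
  x=-2.303: |R|=0.72209 <1
  x=-2.179: |R|=0.63389 <1
  x=-1.936: |R|=0.49509 <1
  x=-3.093: |R|=1.55972 >1
  x=-2.707: |R|=1.09091 >1
Interval (-2.6190, 0).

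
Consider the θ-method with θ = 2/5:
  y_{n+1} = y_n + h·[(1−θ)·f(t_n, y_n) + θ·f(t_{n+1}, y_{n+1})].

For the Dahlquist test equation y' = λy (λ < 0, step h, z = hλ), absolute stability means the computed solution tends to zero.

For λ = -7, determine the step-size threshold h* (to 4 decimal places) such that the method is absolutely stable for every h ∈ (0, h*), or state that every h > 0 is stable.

(-10.0000,0); λ=-7 ⇒ h* = (10)/7 = 1.4286.

On y'=λy, z=hλ:
  y_{n+1} = y_n + z·[3/5·y_n + 2/5·y_{n+1}] ⇒ (1 − 2/5z)y_{n+1} = (1 + 3/5z)y_n
  R(z) = (1 + 3/5z)/(1 − 2/5z).

Solve |R(x)|<1 on ℝ⁻.
x=-1.48: |R|=0.0704
R=−1: 1+3/5x = −1+2/5x ⇒ -1/5x=2 ⇒ x=2/(-1/5)=-10.0000
Confirm numerically:
  x=-9.745: |R|=0.98959 <1
  x=-7.013: |R|=0.84300 <1
  x=-5.553: |R|=0.72389 <1
  x=-4.244: |R|=0.57325 <1
  x=-10.470: |R|=1.01812 >1
  x=-10.364: |R|=1.01415 >1
Stable set (-10.0000, 0).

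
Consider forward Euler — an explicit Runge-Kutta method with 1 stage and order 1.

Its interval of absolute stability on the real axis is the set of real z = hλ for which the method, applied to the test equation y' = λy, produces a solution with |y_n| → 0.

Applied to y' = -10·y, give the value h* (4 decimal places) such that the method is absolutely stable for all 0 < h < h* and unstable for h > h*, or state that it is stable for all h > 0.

On y'=λy, z=hλ:
  order 1, 1-stage ⇒ R(z)=1+z
  (e.g. R(-1.04)=-0.04000, |R|=0.04000)

Need |R(x)|<1, x<0.
x=-1.04: |R|=0.0400
|R(-1.26)|=0.2600 |R(-0.92)|=0.0800
Bisect:
  x_lo=-2.7155 |R|=1.7155  x_hi=-0.1916 |R|=0.8084
  mid=-1.45355 |R|=0.45355 →hi
  mid=-2.08454 |R|=1.08454 →lo
  mid=-1.76905 |R|=0.76905 →hi
  mid=-1.92680 |R|=0.92680 →hi
  mid=-2.00567 |R|=1.00567 →lo
  mid=-1.96623 |R|=0.96623 →hi
  mid=-1.98595 |R|=0.98595 →hi
  ...
  [-2.00012,-1.99997] ⇒ x*=-2.0000
So |R|<1 on (-2.0000, 0).

(-2.0000,0); λ=-10 ⇒ h* = 0.2000.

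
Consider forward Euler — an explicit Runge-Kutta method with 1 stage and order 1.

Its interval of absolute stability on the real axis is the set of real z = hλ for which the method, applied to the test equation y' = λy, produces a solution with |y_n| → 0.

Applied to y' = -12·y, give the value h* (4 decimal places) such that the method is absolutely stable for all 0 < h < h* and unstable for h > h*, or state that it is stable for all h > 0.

(-2.0000,0); λ=-12 ⇒ h* = 0.1667.

Set f=λy, z=hλ:
  order 1, 1-stage ⇒ R(z)=1+z
  (e.g. R(-1.02)=-0.02000, |R|=0.02000)

Solve |R(x)|<1 on ℝ⁻.
x=-1.02: |R|=0.0200
|R(-2.01)|=1.0100 |R(-1.31)|=0.3100 |R(-0.93)|=0.0700
Bisect:
  x_lo=-2.7700 |R|=1.7700  x_hi=-0.2761 |R|=0.7239
  mid=-1.52302 |R|=0.52302 →hi
  mid=-2.14649 |R|=1.14649 →lo
  mid=-1.83476 |R|=0.83476 →hi
  mid=-1.99062 |R|=0.99062 →hi
  mid=-2.06856 |R|=1.06856 →lo
  mid=-2.02959 |R|=1.02959 →lo
  mid=-2.01011 |R|=1.01011 →lo
  ...
  [-2.00006,-1.99991] ⇒ x*=-2.0000
Stable set (-2.0000, 0).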